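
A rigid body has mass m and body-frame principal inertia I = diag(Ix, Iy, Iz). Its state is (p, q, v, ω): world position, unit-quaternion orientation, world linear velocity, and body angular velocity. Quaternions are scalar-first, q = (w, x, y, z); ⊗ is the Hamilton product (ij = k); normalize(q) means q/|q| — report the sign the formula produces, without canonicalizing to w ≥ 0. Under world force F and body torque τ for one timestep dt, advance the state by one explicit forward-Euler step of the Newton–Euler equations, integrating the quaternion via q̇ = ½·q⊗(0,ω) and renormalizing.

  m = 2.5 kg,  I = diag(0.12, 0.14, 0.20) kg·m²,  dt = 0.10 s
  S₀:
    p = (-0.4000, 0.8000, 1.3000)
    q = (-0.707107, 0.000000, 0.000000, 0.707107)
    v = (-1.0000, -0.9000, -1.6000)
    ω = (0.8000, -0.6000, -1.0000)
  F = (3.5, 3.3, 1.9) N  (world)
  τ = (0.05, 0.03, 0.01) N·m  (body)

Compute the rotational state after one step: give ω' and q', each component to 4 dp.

ω' = (0.8117, -0.6243, -0.9902)
q' = (-0.6701, -0.0071, 0.0494, 0.7406)

(τ − ω×Iω)/I = (0.1167, -0.2429, 0.0980)
ω' = ω + α·dt = (0.8117, -0.6243, -0.9902)
2q̇ = q⊗(0,ω) = (0.7071070, -0.1414214, 0.9899498, 0.7071070)
updated quaternion q' = (-0.6701, -0.0071, 0.0494, 0.7406)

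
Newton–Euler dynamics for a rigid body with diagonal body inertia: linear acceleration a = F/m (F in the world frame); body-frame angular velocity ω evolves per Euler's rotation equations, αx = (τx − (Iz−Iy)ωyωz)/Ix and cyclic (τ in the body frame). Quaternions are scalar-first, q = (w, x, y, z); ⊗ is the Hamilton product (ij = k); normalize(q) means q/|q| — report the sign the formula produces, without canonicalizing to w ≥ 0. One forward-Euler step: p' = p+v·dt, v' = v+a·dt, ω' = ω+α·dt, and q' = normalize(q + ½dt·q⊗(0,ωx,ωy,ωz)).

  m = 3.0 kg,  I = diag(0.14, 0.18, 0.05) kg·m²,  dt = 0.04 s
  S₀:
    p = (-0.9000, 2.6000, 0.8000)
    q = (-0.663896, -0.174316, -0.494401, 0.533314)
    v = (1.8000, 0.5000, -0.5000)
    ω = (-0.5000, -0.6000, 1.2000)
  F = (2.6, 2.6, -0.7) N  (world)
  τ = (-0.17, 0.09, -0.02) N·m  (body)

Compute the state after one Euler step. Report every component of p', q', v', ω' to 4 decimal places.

p' = (-0.8280, 2.6200, 0.7800)
q' = (-0.6841, -0.1731, -0.4874, 0.5143)
v' = (1.8347, 0.5347, -0.5093)
ω' = (-0.5753, -0.5680, 1.1744)

α = I⁻¹(τ − ω×Iω) = (-1.8829, 0.8000, -0.6400)
ω + α·dt = (-0.5753, -0.5680, 1.1744)
q⊗(0,ω) = (-1.0237754, 0.0586552, 0.3408598, -0.9392861)
q + ½dt·q⊗(0,ω), renormalized = (-0.6841, -0.1731, -0.4874, 0.5143)
new position p' = (-0.8280, 2.6200, 0.7800)
v' = v + a·dt = (1.8347, 0.5347, -0.5093)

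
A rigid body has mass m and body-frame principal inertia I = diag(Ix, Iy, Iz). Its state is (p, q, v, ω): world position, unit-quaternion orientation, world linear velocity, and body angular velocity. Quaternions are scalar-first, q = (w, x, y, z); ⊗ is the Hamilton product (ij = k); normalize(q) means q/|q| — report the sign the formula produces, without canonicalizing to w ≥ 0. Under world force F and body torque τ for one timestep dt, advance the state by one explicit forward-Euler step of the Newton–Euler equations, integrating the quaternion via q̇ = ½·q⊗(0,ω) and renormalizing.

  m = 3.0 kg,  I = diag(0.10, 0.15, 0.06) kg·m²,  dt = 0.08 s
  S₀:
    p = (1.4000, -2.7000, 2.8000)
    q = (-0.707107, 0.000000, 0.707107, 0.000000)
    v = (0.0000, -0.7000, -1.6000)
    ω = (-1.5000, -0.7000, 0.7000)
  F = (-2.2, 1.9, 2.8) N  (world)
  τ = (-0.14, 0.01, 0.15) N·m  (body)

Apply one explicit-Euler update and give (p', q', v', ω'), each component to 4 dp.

ω×(Iω) gyroscopic = (0.0441, -0.0420, 0.0525)
α = I⁻¹(τ − ω×Iω) = (-1.8410, 0.3467, 1.6250)
ω + α·dt = (-1.6473, -0.6723, 0.8300)
Hamilton product q⊗(0,ω) = (0.4949749, 1.5556354, 0.4949749, 0.5656856)
q + ½dt·q⊗(0,ω), renormalized = (-0.6855, 0.0621, 0.7250, 0.0226)
linear accel F/m = (-0.7333, 0.6333, 0.9333)
p' = p + v·dt = (1.4000, -2.7560, 2.6720)
new velocity v' = (-0.0587, -0.6493, -1.5253)

p' = (1.4000, -2.7560, 2.6720)
q' = (-0.6855, 0.0621, 0.7250, 0.0226)
v' = (-0.0587, -0.6493, -1.5253)
ω' = (-1.6473, -0.6723, 0.8300)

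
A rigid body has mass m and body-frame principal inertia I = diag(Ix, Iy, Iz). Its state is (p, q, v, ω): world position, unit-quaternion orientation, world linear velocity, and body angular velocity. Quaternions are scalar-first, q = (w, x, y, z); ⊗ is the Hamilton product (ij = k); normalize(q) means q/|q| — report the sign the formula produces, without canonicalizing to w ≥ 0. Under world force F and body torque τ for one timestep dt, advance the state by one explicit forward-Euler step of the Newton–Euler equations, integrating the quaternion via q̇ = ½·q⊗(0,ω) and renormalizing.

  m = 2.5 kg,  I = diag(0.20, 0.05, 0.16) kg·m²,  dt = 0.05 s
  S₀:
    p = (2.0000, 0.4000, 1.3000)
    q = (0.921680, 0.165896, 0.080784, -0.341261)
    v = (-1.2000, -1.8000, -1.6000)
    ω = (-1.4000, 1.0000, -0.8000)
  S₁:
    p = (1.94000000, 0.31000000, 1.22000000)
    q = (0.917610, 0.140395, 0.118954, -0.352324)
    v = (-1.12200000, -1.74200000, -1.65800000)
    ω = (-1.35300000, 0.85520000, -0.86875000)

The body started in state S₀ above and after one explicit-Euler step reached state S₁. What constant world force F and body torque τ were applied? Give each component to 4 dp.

Δv = v₁−v₀ = (0.07800000, 0.05800000, -0.05800000)
F = m·Δv/dt = (3.9000, 2.9000, -2.9000)
ω₁ − ω₀ = (0.04700000, -0.14480000, -0.06875000)
τ = I·(Δω/dt) + ω₀×(Iω₀) = (0.1000, -0.1000, -0.0100)

F = (3.9000, 2.9000, -2.9000)
τ = (0.1000, -0.1000, -0.0100)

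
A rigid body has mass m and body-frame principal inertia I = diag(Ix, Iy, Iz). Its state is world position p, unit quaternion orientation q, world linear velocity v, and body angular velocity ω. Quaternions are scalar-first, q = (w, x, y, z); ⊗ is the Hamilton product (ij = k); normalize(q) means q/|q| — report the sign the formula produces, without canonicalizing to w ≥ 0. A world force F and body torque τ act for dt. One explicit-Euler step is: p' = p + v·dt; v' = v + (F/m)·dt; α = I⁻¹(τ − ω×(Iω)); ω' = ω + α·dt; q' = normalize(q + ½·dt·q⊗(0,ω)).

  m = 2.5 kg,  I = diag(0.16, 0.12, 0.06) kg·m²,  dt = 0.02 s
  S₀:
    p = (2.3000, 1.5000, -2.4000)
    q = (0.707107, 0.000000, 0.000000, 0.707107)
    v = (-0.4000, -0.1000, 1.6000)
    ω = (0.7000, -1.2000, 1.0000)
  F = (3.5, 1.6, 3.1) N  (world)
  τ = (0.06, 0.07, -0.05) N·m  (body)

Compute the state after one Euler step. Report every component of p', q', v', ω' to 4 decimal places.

p' = (2.2920, 1.4980, -2.3680)
q' = (0.6999, 0.0134, -0.0035, 0.7141)
v' = (-0.3720, -0.0872, 1.6248)
ω' = (0.6985, -1.2000, 0.9721)

p + v·dt = (2.2920, 1.4980, -2.3680)
v' = v + a·dt = (-0.3720, -0.0872, 1.6248)
angular accel α = (-0.0750, 0.0000, -1.3933)
new body rate ω' = (0.6985, -1.2000, 0.9721)
Hamilton product q⊗(0,ω) = (-0.7071070, 1.3435033, -0.3535535, 0.7071070)
q + ½dt·q⊗(0,ω), renormalized = (0.6999, 0.0134, -0.0035, 0.7141)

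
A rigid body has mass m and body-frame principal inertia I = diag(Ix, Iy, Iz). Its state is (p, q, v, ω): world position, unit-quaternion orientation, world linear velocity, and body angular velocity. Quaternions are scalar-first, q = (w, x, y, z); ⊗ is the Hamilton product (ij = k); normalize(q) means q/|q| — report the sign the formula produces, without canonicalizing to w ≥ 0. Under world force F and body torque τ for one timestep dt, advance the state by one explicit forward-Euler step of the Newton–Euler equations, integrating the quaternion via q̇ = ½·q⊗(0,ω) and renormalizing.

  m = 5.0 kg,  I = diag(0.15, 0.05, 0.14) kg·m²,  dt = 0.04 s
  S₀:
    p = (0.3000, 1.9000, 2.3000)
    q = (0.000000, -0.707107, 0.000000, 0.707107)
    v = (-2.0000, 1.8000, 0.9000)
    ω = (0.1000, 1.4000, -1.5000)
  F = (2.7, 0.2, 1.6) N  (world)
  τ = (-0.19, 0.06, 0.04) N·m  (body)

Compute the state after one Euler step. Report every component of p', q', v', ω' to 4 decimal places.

p' = (0.2200, 1.9720, 2.3360)
q' = (0.0226, -0.7263, -0.0198, 0.6867)
v' = (-1.9784, 1.8016, 0.9128)
ω' = (0.0997, 1.4492, -1.4846)

ω×(Iω) gyroscopic = (-0.1890, -0.0015, -0.0140)
angular accel α = (-0.0067, 1.2300, 0.3857)
ω' = ω + α·dt = (0.0997, 1.4492, -1.4846)
Hamilton product q⊗(0,ω) = (1.1313712, -0.9899498, -0.9899498, -0.9899498)
q' = normalize(q + ½dt·q⊗(0,ω)) = (0.0226, -0.7263, -0.0198, 0.6867)
p' = p + v·dt = (0.2200, 1.9720, 2.3360)
v + (F/m)dt = (-1.9784, 1.8016, 0.9128)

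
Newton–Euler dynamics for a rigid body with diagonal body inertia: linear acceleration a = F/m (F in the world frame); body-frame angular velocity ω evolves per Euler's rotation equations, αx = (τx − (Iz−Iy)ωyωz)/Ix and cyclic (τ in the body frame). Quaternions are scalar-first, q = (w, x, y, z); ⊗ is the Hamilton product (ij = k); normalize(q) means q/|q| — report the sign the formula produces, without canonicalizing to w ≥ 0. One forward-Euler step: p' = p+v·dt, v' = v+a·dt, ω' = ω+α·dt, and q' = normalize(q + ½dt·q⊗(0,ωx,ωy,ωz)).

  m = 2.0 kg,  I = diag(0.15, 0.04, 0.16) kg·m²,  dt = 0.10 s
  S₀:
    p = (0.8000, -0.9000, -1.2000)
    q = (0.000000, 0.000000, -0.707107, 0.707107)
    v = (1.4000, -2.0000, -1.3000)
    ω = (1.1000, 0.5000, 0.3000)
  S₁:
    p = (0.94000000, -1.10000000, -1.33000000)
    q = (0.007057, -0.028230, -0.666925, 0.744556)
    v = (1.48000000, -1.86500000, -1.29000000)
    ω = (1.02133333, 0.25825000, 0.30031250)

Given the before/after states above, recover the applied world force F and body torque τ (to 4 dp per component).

F = (1.6000, 2.7000, 0.2000)
τ = (-0.1000, -0.1000, -0.0600)

Δω = ω₁−ω₀ = (-0.07866667, -0.24175000, 0.00031250)
I·α + gyro = (-0.1000, -0.1000, -0.0600)
velocity change Δv = (0.08000000, 0.13500000, 0.01000000)
applied force F = (1.6000, 2.7000, 0.2000)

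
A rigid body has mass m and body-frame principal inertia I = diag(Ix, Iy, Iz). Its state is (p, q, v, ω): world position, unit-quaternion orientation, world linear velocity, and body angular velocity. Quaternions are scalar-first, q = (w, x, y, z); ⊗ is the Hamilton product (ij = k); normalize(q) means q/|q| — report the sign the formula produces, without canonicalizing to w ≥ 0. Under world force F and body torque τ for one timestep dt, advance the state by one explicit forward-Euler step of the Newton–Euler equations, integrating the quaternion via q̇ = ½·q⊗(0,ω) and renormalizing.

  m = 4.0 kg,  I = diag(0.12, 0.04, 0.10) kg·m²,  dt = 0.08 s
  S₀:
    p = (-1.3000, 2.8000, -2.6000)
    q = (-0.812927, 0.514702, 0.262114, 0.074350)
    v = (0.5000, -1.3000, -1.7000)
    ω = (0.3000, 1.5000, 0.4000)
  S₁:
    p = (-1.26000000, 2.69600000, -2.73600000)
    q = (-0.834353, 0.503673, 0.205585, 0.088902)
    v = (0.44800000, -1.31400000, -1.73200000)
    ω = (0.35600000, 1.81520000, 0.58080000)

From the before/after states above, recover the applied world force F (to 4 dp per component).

F = (-2.6000, -0.7000, -1.6000)

Δv = v₁−v₀ = (-0.05200000, -0.01400000, -0.03200000)
F = m·Δv/dt = (-2.6000, -0.7000, -1.6000)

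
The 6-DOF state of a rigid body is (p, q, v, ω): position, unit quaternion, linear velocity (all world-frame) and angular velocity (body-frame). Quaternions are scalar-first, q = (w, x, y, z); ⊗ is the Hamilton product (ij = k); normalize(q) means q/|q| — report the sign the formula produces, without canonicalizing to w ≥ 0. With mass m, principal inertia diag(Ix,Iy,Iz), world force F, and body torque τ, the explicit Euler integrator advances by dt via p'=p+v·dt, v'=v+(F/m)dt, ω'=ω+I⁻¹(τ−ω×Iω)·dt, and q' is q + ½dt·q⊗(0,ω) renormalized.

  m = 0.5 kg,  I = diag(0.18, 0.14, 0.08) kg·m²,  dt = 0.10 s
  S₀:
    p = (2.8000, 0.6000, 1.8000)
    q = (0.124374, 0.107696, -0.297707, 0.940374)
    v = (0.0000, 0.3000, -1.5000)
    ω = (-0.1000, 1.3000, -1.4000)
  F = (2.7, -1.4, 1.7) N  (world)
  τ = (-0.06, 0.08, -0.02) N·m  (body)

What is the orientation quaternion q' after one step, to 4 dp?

2q̇ = q⊗(0,ω) = (1.7143123, -0.8181338, 0.2184232, -0.0638895)
q + ½dt·q⊗(0,ω), renormalized = (0.2091, 0.0665, -0.2855, 0.9329)

q' = (0.2091, 0.0665, -0.2855, 0.9329)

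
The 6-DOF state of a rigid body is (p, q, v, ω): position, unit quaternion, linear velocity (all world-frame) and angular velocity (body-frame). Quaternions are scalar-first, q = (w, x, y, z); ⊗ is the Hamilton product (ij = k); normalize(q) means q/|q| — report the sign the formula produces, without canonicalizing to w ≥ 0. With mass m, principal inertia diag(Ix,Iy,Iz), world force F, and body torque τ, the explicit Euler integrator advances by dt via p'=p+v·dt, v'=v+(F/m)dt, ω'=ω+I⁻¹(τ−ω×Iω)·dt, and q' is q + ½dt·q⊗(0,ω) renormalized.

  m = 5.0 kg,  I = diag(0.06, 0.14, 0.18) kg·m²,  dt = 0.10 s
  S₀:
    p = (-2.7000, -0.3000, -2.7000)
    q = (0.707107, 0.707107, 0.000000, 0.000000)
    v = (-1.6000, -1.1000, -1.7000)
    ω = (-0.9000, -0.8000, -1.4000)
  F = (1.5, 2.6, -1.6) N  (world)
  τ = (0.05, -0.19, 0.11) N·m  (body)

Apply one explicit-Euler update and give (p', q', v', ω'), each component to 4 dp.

a = F/m = (0.3000, 0.5200, -0.3200)
p' = p + v·dt = (-2.8600, -0.4100, -2.8700)
v' = v + a·dt = (-1.5700, -1.0480, -1.7320)
gyro term ω×Iω = (0.0448, -0.1512, 0.0576)
angular accel α = (0.0867, -0.2771, 0.2911)
ω + α·dt = (-0.8913, -0.8277, -1.3709)
2q̇ = q⊗(0,ω) = (0.6363963, -0.6363963, 0.4242642, -1.5556354)
updated quaternion q' = (0.7358, 0.6724, 0.0211, -0.0775)

p' = (-2.8600, -0.4100, -2.8700)
q' = (0.7358, 0.6724, 0.0211, -0.0775)
v' = (-1.5700, -1.0480, -1.7320)
ω' = (-0.8913, -0.8277, -1.3709)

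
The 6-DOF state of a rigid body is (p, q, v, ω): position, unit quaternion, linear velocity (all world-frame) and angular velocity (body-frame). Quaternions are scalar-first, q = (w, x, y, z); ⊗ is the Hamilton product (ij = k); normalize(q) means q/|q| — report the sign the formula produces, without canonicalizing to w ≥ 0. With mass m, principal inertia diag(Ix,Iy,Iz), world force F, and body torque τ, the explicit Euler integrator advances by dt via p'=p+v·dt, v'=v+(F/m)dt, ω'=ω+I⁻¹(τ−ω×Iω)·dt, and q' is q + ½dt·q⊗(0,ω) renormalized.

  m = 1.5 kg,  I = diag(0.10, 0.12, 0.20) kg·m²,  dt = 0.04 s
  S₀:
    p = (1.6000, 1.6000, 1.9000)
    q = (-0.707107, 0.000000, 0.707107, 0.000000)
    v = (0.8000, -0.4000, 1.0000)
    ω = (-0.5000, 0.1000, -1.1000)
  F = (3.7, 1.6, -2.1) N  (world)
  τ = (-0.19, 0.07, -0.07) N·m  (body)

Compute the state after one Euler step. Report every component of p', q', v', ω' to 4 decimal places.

p' = (1.6320, 1.5840, 1.9400)
q' = (-0.7083, -0.0085, 0.7055, 0.0226)
v' = (0.8987, -0.3573, 0.9440)
ω' = (-0.5725, 0.1417, -1.1138)

linear accel F/m = (2.4667, 1.0667, -1.4000)
p + v·dt = (1.6320, 1.5840, 1.9400)
new velocity v' = (0.8987, -0.3573, 0.9440)
precession coupling ω×(Iω) = (-0.0088, -0.0550, -0.0010)
α = I⁻¹(τ − ω×Iω) = (-1.8120, 1.0417, -0.3450)
new body rate ω' = (-0.5725, 0.1417, -1.1138)
q⊗(0,ω) = (-0.0707107, -0.4242642, -0.0707107, 1.1313712)
updated quaternion q' = (-0.7083, -0.0085, 0.7055, 0.0226)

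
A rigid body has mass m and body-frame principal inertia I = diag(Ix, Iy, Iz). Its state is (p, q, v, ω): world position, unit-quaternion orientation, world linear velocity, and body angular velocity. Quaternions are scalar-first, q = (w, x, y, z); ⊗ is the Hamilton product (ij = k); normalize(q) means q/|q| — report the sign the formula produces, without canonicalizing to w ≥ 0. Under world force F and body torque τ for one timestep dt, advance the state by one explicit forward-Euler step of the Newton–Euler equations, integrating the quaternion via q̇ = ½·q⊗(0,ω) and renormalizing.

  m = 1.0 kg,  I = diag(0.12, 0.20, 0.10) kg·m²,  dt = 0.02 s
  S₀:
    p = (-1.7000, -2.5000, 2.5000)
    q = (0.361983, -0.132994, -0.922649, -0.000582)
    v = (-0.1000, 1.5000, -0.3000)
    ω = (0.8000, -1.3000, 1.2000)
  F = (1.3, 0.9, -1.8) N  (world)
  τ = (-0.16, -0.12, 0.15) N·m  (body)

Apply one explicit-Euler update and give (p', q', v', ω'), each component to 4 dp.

ω×(Iω) gyroscopic = (0.1560, 0.0192, -0.0832)
angular accel α = (-2.6333, -0.6960, 2.3320)
ω' = ω + α·dt = (0.7473, -1.3139, 1.2466)
q⊗(0,ω) = (-1.0923501, -0.8183490, -0.3114507, 1.3453910)
updated quaternion q' = (0.3510, -0.1412, -0.9256, 0.0129)
a = F/m = (1.3000, 0.9000, -1.8000)
p + v·dt = (-1.7020, -2.4700, 2.4940)
new velocity v' = (-0.0740, 1.5180, -0.3360)

p' = (-1.7020, -2.4700, 2.4940)
q' = (0.3510, -0.1412, -0.9256, 0.0129)
v' = (-0.0740, 1.5180, -0.3360)
ω' = (0.7473, -1.3139, 1.2466)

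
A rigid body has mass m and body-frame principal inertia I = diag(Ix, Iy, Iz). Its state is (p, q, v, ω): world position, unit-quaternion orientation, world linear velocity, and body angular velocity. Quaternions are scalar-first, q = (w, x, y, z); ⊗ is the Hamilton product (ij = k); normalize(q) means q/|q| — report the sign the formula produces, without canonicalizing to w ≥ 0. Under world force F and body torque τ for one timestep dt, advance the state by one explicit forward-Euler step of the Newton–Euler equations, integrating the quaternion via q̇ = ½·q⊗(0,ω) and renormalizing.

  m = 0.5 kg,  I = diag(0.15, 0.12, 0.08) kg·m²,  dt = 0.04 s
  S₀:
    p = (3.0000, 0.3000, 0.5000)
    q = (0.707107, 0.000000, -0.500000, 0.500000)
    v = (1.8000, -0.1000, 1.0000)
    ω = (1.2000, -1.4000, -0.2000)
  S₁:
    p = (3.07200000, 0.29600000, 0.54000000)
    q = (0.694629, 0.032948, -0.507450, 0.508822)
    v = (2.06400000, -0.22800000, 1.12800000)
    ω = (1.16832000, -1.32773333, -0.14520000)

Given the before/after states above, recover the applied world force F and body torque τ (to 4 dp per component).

F = (3.3000, -1.6000, 1.6000)
τ = (-0.1300, 0.2000, 0.1600)

ω₁ − ω₀ = (-0.03168000, 0.07226667, 0.05480000)
ω₀×(Iω₀) = (-0.0112, -0.0168, 0.0504)
I·α + gyro = (-0.1300, 0.2000, 0.1600)
Δv = v₁−v₀ = (0.26400000, -0.12800000, 0.12800000)
m·(v₁−v₀)/dt = (3.3000, -1.6000, 1.6000)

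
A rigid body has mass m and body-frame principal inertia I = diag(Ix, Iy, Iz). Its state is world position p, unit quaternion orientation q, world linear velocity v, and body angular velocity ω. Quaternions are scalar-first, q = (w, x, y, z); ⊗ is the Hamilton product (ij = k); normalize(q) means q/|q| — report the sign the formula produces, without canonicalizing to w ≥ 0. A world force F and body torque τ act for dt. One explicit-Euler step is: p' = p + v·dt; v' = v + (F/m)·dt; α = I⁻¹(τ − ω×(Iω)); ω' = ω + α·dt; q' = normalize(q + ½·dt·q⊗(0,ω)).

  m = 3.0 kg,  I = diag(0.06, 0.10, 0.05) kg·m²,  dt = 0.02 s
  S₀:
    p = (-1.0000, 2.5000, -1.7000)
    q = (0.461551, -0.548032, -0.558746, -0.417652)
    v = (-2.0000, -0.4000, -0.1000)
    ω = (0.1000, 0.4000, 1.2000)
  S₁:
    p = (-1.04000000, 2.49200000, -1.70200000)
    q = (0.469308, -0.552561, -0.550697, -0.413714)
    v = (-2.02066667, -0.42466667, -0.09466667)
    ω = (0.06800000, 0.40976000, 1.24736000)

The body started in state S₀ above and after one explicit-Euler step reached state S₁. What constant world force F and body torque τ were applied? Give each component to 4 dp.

F = (-3.1000, -3.7000, 0.8000)
τ = (-0.1200, 0.0500, 0.1200)

v₁ − v₀ = (-0.02066667, -0.02466667, 0.00533333)
applied force F = (-3.1000, -3.7000, 0.8000)
ω₁ − ω₀ = (-0.03200000, 0.00976000, 0.04736000)
precession coupling = (-0.0240, 0.0012, 0.0016)
applied torque τ = (-0.1200, 0.0500, 0.1200)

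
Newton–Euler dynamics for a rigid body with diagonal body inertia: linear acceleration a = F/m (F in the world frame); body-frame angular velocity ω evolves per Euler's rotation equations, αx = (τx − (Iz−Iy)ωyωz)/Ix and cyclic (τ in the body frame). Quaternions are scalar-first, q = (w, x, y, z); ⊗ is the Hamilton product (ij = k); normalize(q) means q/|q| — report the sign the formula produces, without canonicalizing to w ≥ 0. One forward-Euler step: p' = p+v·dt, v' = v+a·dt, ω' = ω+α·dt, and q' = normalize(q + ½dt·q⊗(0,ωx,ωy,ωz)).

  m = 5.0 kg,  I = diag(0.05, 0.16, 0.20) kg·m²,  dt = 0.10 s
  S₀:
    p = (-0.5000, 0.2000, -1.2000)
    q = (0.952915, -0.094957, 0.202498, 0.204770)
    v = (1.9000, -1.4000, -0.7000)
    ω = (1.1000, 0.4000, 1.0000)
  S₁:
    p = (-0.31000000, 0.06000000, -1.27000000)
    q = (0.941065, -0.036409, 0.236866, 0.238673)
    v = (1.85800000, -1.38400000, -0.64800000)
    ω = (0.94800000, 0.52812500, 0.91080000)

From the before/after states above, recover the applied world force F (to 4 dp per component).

F = (-2.1000, 0.8000, 2.6000)

v₁ − v₀ = (-0.04200000, 0.01600000, 0.05200000)
F = m·Δv/dt = (-2.1000, 0.8000, 2.6000)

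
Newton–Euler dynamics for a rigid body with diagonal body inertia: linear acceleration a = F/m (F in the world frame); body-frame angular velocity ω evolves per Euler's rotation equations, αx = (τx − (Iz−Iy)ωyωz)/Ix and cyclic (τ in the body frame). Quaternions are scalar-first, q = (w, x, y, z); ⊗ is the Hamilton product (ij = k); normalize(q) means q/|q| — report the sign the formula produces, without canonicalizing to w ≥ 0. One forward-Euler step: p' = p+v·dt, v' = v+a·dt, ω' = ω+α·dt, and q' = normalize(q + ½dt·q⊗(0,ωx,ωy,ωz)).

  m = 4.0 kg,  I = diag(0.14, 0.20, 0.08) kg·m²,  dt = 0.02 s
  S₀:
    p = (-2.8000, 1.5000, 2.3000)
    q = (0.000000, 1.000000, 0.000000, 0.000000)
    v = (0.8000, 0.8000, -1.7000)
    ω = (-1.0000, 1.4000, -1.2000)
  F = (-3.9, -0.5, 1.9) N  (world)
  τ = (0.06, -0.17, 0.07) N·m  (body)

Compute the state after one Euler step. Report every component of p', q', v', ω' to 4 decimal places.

p' = (-2.7840, 1.5160, 2.2660)
q' = (0.0100, 0.9998, 0.0120, 0.0140)
v' = (0.7805, 0.7975, -1.6905)
ω' = (-1.0202, 1.3758, -1.1615)

ω×(Iω) gyroscopic = (0.2016, 0.0720, -0.0840)
(τ − ω×Iω)/I = (-1.0114, -1.2100, 1.9250)
ω + α·dt = (-1.0202, 1.3758, -1.1615)
Hamilton product q⊗(0,ω) = (1.0000000, 0.0000000, 1.2000000, 1.4000000)
updated quaternion q' = (0.0100, 0.9998, 0.0120, 0.0140)
a = F/m = (-0.9750, -0.1250, 0.4750)
new position p' = (-2.7840, 1.5160, 2.2660)
v' = v + a·dt = (0.7805, 0.7975, -1.6905)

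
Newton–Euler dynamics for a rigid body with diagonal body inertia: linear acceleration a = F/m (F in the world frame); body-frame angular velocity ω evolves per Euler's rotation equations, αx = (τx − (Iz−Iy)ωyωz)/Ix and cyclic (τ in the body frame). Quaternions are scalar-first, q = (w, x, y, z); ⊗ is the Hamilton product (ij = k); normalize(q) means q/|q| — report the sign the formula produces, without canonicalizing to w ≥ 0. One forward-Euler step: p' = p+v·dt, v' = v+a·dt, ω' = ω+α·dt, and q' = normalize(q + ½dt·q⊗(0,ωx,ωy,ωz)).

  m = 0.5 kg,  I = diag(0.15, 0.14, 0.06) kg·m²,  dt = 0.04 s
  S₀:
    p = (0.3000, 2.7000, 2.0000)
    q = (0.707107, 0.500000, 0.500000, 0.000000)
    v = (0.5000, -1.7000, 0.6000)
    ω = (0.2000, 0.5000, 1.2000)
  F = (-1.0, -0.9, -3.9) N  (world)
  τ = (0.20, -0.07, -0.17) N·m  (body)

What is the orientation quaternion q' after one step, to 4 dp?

2q̇ = q⊗(0,ω) = (-0.3500000, 0.7414214, -0.2464465, 0.9985284)
q' = normalize(q + ½dt·q⊗(0,ω)) = (0.6999, 0.5147, 0.4949, 0.0200)

q' = (0.6999, 0.5147, 0.4949, 0.0200)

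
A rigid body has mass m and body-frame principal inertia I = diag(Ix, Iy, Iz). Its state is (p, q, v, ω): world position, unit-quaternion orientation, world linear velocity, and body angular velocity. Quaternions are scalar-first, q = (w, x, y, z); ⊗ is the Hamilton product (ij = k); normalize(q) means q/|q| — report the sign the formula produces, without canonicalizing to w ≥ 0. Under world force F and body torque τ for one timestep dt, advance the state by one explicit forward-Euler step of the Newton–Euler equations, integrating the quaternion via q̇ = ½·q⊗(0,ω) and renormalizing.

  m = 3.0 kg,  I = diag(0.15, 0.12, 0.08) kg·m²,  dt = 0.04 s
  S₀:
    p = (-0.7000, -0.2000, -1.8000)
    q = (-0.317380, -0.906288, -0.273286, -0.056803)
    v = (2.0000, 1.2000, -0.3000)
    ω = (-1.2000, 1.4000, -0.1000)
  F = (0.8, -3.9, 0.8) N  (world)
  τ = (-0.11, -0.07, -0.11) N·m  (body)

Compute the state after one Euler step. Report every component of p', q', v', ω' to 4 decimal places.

a = (0.2667, -1.3000, 0.2667)
new position p' = (-0.6200, -0.1520, -1.8120)
v + (F/m)dt = (2.0107, 1.1480, -0.2893)
gyro term ω×Iω = (0.0056, 0.0084, 0.0504)
α = I⁻¹(τ − ω×Iω) = (-0.7707, -0.6533, -2.0050)
new body rate ω' = (-1.2308, 1.3739, -0.1802)
q⊗(0,ω) = (-0.7106255, 0.4877088, -0.4667972, -1.5650084)
updated quaternion q' = (-0.3314, -0.8959, -0.2824, -0.0880)

p' = (-0.6200, -0.1520, -1.8120)
q' = (-0.3314, -0.8959, -0.2824, -0.0880)
v' = (2.0107, 1.1480, -0.2893)
ω' = (-1.2308, 1.3739, -0.1802)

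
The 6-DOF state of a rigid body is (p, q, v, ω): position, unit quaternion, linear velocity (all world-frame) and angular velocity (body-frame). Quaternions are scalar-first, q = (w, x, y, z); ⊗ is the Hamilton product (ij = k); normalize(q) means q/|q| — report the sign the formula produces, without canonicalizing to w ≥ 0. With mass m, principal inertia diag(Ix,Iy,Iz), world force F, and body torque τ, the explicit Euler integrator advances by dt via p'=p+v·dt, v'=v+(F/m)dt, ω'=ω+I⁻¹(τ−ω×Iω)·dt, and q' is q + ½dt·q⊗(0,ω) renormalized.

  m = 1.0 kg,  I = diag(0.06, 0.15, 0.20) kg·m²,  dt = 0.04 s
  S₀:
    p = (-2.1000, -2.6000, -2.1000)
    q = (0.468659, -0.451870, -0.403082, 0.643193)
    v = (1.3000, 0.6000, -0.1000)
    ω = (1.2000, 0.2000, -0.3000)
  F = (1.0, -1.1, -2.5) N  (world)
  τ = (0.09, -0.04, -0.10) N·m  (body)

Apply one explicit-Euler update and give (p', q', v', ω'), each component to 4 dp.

p' = (-2.0480, -2.5760, -2.1040)
q' = (0.4848, -0.4406, -0.3884, 0.6480)
v' = (1.3400, 0.5560, -0.2000)
ω' = (1.2620, 0.1759, -0.3243)

(τ − ω×Iω)/I = (1.5500, -0.6027, -0.6080)
ω' = ω + α·dt = (1.2620, 0.1759, -0.3243)
2q̇ = q⊗(0,ω) = (0.8158183, 0.5546768, 0.7300024, 0.2527267)
q + ½dt·q⊗(0,ω), renormalized = (0.4848, -0.4406, -0.3884, 0.6480)
a = F/m = (1.0000, -1.1000, -2.5000)
new position p' = (-2.0480, -2.5760, -2.1040)
new velocity v' = (1.3400, 0.5560, -0.2000)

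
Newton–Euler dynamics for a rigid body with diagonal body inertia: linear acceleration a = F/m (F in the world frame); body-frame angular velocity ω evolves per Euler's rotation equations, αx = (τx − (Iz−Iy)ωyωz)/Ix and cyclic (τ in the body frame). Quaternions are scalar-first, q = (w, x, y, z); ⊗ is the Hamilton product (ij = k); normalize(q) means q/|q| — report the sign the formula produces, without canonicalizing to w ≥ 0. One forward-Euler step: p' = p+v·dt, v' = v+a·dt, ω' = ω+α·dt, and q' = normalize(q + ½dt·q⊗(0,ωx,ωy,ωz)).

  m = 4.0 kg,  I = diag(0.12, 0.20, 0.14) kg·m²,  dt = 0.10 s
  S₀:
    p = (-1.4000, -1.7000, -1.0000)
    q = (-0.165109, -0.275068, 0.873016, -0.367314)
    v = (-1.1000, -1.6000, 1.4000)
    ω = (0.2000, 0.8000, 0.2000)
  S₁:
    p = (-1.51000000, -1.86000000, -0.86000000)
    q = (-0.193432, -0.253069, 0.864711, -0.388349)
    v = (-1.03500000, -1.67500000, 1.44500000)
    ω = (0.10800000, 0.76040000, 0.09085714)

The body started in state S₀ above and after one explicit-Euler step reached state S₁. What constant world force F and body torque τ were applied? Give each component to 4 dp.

F = (2.6000, -3.0000, 1.8000)
τ = (-0.1200, -0.0800, -0.1400)

velocity change Δv = (0.06500000, -0.07500000, 0.04500000)
applied force F = (2.6000, -3.0000, 1.8000)
Δω = ω₁−ω₀ = (-0.09200000, -0.03960000, -0.10914286)
τ = I·(Δω/dt) + ω₀×(Iω₀) = (-0.1200, -0.0800, -0.1400)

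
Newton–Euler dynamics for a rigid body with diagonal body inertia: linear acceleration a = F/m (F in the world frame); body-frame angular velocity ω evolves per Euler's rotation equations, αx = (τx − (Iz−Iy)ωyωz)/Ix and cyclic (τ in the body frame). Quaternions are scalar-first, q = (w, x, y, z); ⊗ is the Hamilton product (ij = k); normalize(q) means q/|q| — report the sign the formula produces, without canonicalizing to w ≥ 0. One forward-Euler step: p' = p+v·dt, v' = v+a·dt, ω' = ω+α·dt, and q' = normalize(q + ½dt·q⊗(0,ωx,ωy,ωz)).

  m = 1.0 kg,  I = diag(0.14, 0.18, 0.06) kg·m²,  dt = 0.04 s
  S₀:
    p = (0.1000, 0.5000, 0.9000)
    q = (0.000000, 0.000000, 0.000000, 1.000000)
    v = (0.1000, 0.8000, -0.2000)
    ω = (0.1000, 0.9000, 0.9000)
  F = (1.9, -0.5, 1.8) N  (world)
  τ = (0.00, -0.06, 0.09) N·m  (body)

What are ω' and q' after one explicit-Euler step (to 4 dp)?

ω' = (0.1278, 0.8851, 0.9576)
q' = (-0.0180, -0.0180, 0.0020, 0.9997)

ω×(Iω) gyroscopic = (-0.0972, 0.0072, 0.0036)
(τ − ω×Iω)/I = (0.6943, -0.3733, 1.4400)
ω + α·dt = (0.1278, 0.8851, 0.9576)
Hamilton product q⊗(0,ω) = (-0.9000000, -0.9000000, 0.1000000, 0.0000000)
q' = normalize(q + ½dt·q⊗(0,ω)) = (-0.0180, -0.0180, 0.0020, 0.9997)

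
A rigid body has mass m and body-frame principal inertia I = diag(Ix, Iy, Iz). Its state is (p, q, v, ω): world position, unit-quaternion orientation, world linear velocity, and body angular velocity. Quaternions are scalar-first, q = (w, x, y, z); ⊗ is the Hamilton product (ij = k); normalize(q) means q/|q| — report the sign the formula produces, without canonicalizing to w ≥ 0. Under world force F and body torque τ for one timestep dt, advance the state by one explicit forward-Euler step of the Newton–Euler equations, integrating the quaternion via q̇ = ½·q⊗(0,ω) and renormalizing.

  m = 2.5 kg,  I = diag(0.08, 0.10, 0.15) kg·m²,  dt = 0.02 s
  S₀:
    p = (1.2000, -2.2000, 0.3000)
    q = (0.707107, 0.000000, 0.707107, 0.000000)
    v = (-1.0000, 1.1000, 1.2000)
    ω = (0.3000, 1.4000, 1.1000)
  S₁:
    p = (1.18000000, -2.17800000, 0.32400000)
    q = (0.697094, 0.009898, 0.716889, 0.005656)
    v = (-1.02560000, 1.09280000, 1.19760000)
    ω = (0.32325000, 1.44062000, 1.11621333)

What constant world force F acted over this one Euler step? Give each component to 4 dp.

F = (-3.2000, -0.9000, -0.3000)

v₁ − v₀ = (-0.02560000, -0.00720000, -0.00240000)
F = m·Δv/dt = (-3.2000, -0.9000, -0.3000)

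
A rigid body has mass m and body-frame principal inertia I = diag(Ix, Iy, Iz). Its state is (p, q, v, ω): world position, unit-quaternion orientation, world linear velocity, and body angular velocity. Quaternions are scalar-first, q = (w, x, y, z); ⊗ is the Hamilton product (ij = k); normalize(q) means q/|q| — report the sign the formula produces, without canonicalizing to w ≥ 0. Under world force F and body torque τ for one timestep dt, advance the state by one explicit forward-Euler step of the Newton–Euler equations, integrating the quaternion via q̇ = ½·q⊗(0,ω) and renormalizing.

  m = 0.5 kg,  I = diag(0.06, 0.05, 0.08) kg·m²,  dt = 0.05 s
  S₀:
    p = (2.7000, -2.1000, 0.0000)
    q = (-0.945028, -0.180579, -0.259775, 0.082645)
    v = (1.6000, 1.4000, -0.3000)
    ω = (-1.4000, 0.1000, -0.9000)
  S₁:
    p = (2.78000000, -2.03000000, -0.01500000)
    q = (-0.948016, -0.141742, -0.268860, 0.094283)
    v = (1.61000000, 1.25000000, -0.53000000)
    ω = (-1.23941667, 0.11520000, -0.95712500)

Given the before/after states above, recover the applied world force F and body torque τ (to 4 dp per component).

ω₁ − ω₀ = (0.16058333, 0.01520000, -0.05712500)
τ = I·(Δω/dt) + ω₀×(Iω₀) = (0.1900, -0.0100, -0.0900)
Δv = v₁−v₀ = (0.01000000, -0.15000000, -0.23000000)
m·(v₁−v₀)/dt = (0.1000, -1.5000, -2.3000)

F = (0.1000, -1.5000, -2.3000)
τ = (0.1900, -0.0100, -0.0900)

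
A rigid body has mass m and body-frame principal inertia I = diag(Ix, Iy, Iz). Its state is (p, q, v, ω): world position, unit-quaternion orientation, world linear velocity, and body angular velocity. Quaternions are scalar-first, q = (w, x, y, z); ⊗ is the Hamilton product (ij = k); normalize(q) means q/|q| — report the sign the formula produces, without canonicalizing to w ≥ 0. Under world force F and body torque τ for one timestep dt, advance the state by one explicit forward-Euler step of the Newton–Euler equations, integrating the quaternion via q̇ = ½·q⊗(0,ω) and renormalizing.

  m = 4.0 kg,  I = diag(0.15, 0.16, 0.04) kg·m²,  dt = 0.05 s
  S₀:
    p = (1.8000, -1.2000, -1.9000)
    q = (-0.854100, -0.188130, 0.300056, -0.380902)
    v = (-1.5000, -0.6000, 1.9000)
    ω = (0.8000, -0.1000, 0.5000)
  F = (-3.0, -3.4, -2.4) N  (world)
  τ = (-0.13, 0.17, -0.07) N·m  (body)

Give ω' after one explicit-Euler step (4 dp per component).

angular accel α = (-0.9067, 0.7875, -1.7300)
new body rate ω' = (0.7547, -0.0606, 0.4135)

ω' = (0.7547, -0.0606, 0.4135)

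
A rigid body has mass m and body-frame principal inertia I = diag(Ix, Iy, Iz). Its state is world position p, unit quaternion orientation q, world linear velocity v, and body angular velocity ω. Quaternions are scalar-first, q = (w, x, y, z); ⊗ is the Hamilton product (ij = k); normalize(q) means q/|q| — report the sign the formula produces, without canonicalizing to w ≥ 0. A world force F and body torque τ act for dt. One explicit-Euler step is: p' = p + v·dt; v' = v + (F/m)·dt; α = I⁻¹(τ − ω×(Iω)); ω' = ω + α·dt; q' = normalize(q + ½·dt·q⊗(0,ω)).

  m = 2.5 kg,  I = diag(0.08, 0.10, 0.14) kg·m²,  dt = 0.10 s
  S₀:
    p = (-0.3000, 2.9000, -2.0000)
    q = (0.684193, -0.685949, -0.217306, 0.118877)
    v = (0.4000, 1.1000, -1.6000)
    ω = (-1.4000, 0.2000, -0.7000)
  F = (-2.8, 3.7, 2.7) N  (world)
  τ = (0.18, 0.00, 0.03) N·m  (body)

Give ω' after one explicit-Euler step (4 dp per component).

ω' = (-1.1680, 0.2588, -0.6746)

α = I⁻¹(τ − ω×Iω) = (2.3200, 0.5880, 0.2543)
new body rate ω' = (-1.1680, 0.2588, -0.6746)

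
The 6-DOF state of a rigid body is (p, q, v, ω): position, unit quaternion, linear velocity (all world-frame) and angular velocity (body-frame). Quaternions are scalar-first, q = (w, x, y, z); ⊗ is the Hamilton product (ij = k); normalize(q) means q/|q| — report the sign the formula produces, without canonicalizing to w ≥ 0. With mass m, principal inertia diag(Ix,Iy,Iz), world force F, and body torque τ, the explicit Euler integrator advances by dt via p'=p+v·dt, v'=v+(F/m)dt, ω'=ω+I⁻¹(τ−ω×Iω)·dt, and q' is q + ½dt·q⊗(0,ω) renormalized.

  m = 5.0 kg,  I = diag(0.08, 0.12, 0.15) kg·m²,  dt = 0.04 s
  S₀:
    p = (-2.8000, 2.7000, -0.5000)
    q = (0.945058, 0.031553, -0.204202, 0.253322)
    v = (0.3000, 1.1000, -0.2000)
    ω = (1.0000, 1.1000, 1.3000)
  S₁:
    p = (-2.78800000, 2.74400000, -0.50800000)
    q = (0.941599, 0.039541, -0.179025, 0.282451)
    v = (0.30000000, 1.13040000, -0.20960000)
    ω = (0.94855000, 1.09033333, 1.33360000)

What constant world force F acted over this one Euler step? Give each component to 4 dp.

F = (0.0000, 3.8000, -1.2000)

velocity change Δv = (0.00000000, 0.03040000, -0.00960000)
applied force F = (0.0000, 3.8000, -1.2000)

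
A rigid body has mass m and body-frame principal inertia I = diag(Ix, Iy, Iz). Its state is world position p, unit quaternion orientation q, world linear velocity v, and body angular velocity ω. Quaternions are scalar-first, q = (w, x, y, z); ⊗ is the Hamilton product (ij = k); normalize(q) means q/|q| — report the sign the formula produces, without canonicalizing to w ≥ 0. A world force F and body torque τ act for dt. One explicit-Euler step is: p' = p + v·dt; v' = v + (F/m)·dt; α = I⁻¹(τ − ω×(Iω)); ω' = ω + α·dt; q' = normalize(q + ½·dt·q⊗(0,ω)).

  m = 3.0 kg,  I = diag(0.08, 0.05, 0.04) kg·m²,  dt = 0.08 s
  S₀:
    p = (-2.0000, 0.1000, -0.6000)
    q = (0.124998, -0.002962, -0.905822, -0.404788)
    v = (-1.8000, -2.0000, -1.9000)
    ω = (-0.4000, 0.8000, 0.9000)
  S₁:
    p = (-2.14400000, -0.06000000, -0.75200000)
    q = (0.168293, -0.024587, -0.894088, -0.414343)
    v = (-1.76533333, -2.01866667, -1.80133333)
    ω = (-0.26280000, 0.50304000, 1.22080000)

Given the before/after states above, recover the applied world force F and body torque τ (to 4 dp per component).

Δω = ω₁−ω₀ = (0.13720000, -0.29696000, 0.32080000)
τ = I·(Δω/dt) + ω₀×(Iω₀) = (0.1300, -0.2000, 0.1700)
v₁ − v₀ = (0.03466667, -0.01866667, 0.09866667)
F = m·Δv/dt = (1.3000, -0.7000, 3.7000)

F = (1.3000, -0.7000, 3.7000)
τ = (0.1300, -0.2000, 0.1700)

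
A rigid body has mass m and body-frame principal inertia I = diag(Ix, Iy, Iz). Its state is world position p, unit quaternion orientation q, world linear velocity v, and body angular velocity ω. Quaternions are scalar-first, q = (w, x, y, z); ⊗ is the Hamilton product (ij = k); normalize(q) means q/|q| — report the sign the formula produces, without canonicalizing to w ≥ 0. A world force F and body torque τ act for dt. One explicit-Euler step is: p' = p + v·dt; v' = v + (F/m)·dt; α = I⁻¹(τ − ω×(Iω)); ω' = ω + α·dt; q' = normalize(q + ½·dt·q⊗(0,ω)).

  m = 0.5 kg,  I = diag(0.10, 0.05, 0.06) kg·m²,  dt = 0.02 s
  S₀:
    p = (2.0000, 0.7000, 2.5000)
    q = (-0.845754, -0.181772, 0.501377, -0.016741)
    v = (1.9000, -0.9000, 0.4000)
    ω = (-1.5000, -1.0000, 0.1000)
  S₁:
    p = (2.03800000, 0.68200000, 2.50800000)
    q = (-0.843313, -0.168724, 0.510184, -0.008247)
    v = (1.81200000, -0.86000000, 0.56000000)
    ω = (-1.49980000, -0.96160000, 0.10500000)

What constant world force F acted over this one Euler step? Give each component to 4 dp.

Δv = v₁−v₀ = (-0.08800000, 0.04000000, 0.16000000)
m·(v₁−v₀)/dt = (-2.2000, 1.0000, 4.0000)

F = (-2.2000, 1.0000, 4.0000)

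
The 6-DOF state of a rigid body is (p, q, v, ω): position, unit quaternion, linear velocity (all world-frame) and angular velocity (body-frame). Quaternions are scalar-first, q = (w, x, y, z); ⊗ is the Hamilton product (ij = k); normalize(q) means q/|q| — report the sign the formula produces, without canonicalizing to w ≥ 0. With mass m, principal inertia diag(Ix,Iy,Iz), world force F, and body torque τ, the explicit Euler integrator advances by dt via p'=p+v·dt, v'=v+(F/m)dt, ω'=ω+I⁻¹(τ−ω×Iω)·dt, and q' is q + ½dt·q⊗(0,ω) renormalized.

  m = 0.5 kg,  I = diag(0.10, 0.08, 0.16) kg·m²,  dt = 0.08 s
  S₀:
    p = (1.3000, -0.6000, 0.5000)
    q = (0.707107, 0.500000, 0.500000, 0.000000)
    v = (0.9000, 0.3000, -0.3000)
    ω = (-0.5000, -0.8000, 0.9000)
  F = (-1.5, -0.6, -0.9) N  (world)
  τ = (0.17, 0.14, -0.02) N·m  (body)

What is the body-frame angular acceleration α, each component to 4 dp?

ω×(Iω) gyroscopic = (-0.0576, 0.0270, -0.0080)
(τ − ω×Iω)/I = (2.2760, 1.4125, -0.0750)

α = (2.2760, 1.4125, -0.0750)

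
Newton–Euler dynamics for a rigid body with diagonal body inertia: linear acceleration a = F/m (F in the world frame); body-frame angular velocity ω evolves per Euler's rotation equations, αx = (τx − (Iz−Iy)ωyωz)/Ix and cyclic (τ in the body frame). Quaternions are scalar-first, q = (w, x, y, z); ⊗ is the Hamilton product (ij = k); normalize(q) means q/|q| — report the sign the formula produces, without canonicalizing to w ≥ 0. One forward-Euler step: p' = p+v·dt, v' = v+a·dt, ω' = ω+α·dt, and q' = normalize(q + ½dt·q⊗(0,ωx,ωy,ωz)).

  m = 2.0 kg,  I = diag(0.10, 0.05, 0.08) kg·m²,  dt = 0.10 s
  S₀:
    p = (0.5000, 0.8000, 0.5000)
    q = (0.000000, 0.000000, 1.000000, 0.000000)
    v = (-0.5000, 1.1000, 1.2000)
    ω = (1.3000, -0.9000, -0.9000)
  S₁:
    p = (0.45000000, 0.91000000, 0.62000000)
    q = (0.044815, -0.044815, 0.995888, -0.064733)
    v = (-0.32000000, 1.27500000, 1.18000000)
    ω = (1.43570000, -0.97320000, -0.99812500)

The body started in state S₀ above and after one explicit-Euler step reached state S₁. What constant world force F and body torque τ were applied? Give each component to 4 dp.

F = (3.6000, 3.5000, -0.4000)
τ = (0.1600, -0.0600, -0.0200)

rate change Δω = (0.13570000, -0.07320000, -0.09812500)
gyro term ω₀×Iω₀ = (0.0243, -0.0234, 0.0585)
I·α + gyro = (0.1600, -0.0600, -0.0200)
Δv = v₁−v₀ = (0.18000000, 0.17500000, -0.02000000)
m·(v₁−v₀)/dt = (3.6000, 3.5000, -0.4000)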